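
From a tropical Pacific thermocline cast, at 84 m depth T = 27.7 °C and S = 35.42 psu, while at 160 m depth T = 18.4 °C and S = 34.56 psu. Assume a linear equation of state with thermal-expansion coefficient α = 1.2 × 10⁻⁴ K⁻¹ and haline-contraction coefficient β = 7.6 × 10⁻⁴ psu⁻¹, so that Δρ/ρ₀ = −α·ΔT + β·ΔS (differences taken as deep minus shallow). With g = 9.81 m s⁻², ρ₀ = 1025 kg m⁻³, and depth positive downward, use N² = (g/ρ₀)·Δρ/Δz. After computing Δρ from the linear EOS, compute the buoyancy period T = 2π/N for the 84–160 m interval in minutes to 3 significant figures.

13.6 min

ΔT = -9.3 K, ΔS = -0.86 psu (deep − shallow).
Δρ/ρ₀ = −αΔT + βΔS = 1.116 × 10⁻³ − 6.536 × 10⁻⁴ = 4.624 × 10⁻⁴, so Δρ ≈ 0.4740 kg m⁻³.
N² = (g/ρ₀)·Δρ/Δz = g·(Δρ/ρ₀)/Δz = 9.81 × 4.624 × 10⁻⁴ / 76 = 5.9686 × 10⁻⁵ s⁻².
N = √(5.9686 × 10⁻⁵) = 7.7257 × 10⁻³ rad s⁻¹ → T = 2π/N = 813.28 s = 13.555 min ≈ 13.6 min.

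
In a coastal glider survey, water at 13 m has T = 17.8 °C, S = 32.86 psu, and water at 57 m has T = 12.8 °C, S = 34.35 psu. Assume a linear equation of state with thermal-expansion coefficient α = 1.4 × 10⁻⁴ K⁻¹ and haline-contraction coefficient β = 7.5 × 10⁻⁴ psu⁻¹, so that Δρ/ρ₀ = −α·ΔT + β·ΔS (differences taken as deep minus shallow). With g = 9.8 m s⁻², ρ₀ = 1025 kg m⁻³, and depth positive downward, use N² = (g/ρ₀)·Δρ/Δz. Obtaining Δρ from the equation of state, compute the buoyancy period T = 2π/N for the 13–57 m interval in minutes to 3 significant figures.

ΔT = -5.0 K, ΔS = +1.49 psu (deep − shallow).
Δρ/ρ₀ = −αΔT + βΔS = 7.00 × 10⁻⁴ + 1.1175 × 10⁻³ = 1.8175 × 10⁻³, so Δρ ≈ 1.863 kg m⁻³.
N² = (g/ρ₀)·Δρ/Δz = g·(Δρ/ρ₀)/Δz = 9.8 × 1.8175 × 10⁻³ / 44 = 4.0481 × 10⁻⁴ s⁻².
N = √(4.0481 × 10⁻⁴) = 0.020120 rad s⁻¹ → T = 2π/N = 312.29 s = 5.2048 min ≈ 5.20 min.

5.20 min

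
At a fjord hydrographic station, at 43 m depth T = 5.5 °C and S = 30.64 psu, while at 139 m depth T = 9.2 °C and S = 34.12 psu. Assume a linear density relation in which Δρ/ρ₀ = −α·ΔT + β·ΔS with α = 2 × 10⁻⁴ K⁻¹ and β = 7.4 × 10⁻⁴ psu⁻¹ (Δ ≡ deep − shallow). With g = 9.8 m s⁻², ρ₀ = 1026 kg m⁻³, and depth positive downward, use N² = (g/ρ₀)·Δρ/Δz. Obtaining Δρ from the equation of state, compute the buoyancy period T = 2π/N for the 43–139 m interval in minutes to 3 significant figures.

ΔT = +3.7 K, ΔS = +3.48 psu (deep − shallow).
Δρ/ρ₀ = −αΔT + βΔS = -7.40 × 10⁻⁴ + 2.5752 × 10⁻³ = 1.8352 × 10⁻³, so Δρ ≈ 1.883 kg m⁻³.
N² = (g/ρ₀)·Δρ/Δz = g·(Δρ/ρ₀)/Δz = 9.8 × 1.8352 × 10⁻³ / 96 = 1.8734 × 10⁻⁴ s⁻².
N = √(1.8734 × 10⁻⁴) = 0.013687 rad s⁻¹ → T = 2π/N = 459.06 s = 7.6510 min ≈ 7.65 min.

7.65 min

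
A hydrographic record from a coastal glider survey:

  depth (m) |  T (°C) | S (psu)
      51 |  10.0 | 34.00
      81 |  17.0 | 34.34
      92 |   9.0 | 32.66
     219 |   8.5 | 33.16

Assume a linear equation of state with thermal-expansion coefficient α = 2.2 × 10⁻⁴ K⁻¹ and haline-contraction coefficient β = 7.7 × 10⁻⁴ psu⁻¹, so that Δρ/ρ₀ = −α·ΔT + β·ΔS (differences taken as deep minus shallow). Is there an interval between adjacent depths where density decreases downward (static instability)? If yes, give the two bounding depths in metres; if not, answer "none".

Evaluate Δρ/ρ₀ = −αΔT + βΔS across each adjacent pair:
  51–81 m: −αΔT+βΔS = −(2.2 × 10⁻⁴)(+7.0)+(7.7 × 10⁻⁴)(+0.34) = -1.3 × 10⁻³ → UNSTABLE
  81–92 m: −αΔT+βΔS = −(2.2 × 10⁻⁴)(-8.0)+(7.7 × 10⁻⁴)(-1.68) = 4.7 × 10⁻⁴ → stable
  92–219 m: −αΔT+βΔS = −(2.2 × 10⁻⁴)(-0.5)+(7.7 × 10⁻⁴)(+0.50) = 4.9 × 10⁻⁴ → stable
The 51–81 m interval has Δρ < 0: lighter water underlies denser water.

51–81 m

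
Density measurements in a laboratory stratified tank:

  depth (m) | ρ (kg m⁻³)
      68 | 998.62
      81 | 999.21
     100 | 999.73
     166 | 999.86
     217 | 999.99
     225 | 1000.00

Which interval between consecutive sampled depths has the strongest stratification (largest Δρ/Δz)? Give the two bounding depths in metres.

68–81 m

Compute the density gradient over each adjacent pair:
  68–81 m: Δρ/Δz = 0.59/13 = 0.045 kg m⁻⁴
  81–100 m: Δρ/Δz = 0.52/19 = 0.027 kg m⁻⁴
  100–166 m: Δρ/Δz = 0.13/66 = 2.0 × 10⁻³ kg m⁻⁴
  166–217 m: Δρ/Δz = 0.13/51 = 2.5 × 10⁻³ kg m⁻⁴
  217–225 m: Δρ/Δz = 0.01/8 = 1.3 × 10⁻³ kg m⁻⁴
The largest gradient is in the 68–81 m interval — the pycnocline.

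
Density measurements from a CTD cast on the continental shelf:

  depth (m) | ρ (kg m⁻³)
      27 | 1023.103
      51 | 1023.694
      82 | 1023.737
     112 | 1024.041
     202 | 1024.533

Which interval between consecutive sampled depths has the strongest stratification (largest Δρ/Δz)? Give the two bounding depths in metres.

27–51 m

Compute the density gradient over each adjacent pair:
  27–51 m: Δρ/Δz = 0.591/24 = 0.025 kg m⁻⁴
  51–82 m: Δρ/Δz = 0.043/31 = 1.4 × 10⁻³ kg m⁻⁴
  82–112 m: Δρ/Δz = 0.304/30 = 0.010 kg m⁻⁴
  112–202 m: Δρ/Δz = 0.492/90 = 5.5 × 10⁻³ kg m⁻⁴
The largest gradient is in the 27–51 m interval — the pycnocline.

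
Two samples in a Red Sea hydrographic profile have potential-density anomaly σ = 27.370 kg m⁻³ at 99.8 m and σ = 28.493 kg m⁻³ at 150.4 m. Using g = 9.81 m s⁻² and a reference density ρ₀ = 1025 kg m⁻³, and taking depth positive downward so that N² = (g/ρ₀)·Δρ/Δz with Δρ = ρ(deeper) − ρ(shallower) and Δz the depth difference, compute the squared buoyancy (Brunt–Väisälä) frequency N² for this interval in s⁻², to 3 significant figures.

2.12 × 10⁻⁴ s⁻²

Δρ = 1028.493 − 1027.370 = 1.123 kg m⁻³ over Δz = 150.4 − 99.8 = 50.6 m.
N² = (9.81/1025) × (1.123/50.6) = 2.1241 × 10⁻⁴ s⁻² ≈ 2.12 × 10⁻⁴ s⁻².
Since Δρ > 0 the layer is stably stratified.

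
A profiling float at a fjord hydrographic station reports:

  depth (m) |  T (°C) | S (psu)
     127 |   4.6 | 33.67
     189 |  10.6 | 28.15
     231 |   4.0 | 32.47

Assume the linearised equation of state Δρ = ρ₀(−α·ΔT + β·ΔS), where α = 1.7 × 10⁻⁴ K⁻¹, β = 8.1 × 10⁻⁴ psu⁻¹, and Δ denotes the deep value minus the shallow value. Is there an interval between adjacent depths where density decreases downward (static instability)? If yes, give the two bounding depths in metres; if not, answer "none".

Evaluate Δρ/ρ₀ = −αΔT + βΔS across each adjacent pair:
  127–189 m: −αΔT+βΔS = −(1.7 × 10⁻⁴)(+6.0)+(8.1 × 10⁻⁴)(-5.52) = -5.5 × 10⁻³ → UNSTABLE
  189–231 m: −αΔT+βΔS = −(1.7 × 10⁻⁴)(-6.6)+(8.1 × 10⁻⁴)(+4.32) = 4.6 × 10⁻³ → stable
The 127–189 m interval has Δρ < 0: lighter water underlies denser water.

127–189 m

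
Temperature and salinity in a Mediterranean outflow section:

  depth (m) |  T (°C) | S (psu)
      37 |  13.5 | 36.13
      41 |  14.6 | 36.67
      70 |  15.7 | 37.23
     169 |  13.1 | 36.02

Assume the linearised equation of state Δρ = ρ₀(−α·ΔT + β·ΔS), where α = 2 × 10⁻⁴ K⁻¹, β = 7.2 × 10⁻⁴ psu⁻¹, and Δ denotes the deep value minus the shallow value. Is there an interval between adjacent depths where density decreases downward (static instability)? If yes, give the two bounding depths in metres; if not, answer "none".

70–169 m

Evaluate Δρ/ρ₀ = −αΔT + βΔS across each adjacent pair:
  37–41 m: −αΔT+βΔS = −(2 × 10⁻⁴)(+1.1)+(7.2 × 10⁻⁴)(+0.54) = 1.7 × 10⁻⁴ → stable
  41–70 m: −αΔT+βΔS = −(2 × 10⁻⁴)(+1.1)+(7.2 × 10⁻⁴)(+0.56) = 1.8 × 10⁻⁴ → stable
  70–169 m: −αΔT+βΔS = −(2 × 10⁻⁴)(-2.6)+(7.2 × 10⁻⁴)(-1.21) = -3.5 × 10⁻⁴ → UNSTABLE
The 70–169 m interval has Δρ < 0: lighter water underlies denser water.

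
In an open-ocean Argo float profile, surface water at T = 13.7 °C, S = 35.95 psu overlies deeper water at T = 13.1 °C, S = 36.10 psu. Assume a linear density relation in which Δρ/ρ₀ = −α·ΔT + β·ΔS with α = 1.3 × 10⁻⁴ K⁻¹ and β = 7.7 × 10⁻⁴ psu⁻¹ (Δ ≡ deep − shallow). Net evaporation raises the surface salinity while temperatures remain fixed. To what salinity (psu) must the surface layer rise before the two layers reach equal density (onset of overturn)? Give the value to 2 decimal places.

36.20 psu

Neutral buoyancy requires −α(T_deep − T_surf) + β(S_deep − S_surf′) = 0.
S_surf′ = S_deep − (α/β)·ΔT = 36.10 − (1.3 × 10⁻⁴/7.7 × 10⁻⁴)·(-0.6) = 36.2013 psu.
Increase required: 36.2013 − 35.95 = 0.2513 psu.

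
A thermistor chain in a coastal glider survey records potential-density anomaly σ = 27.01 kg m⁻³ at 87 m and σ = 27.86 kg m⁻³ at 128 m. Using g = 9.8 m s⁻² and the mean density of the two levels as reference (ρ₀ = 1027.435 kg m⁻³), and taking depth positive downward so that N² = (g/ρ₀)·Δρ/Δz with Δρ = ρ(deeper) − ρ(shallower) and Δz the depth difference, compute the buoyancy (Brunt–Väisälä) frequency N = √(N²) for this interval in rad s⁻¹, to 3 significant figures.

Δρ = 1027.86 − 1027.01 = 0.85 kg m⁻³ over Δz = 128 − 87 = 41 m.
N² = (9.8/1027.435) × (0.85/41) = 1.9775 × 10⁻⁴ s⁻².
N = √(1.9775 × 10⁻⁴) = 0.014062 rad s⁻¹ ≈ 0.0141 rad s⁻¹.

0.0141 rad s⁻¹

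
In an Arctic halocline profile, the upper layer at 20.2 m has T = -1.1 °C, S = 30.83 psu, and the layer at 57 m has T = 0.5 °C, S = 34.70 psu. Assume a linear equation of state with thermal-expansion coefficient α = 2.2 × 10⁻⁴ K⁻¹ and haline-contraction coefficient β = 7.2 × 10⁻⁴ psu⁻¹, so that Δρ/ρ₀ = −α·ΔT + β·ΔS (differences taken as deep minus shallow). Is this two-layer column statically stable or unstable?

stable

ΔT = 0.5 − -1.1 = +1.6 K and ΔS = 34.70 − 30.83 = +3.87 psu (deep − shallow).
−αΔT = -3.52 × 10⁻⁴; βΔS = 2.7864 × 10⁻³; sum Δρ/ρ₀ = 2.4344 × 10⁻³.
Δρ/ρ₀ > 0, so Δρ > 0: deeper water is denser → statically stable.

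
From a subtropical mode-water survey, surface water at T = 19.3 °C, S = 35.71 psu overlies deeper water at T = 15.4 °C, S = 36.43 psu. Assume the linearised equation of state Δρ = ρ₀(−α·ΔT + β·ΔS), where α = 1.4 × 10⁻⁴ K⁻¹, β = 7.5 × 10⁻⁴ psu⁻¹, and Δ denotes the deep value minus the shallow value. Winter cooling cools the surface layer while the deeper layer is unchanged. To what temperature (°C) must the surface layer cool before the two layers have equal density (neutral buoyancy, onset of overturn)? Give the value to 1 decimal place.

Neutral buoyancy requires Δρ = 0, i.e. −α(T_deep − T_surf′) + β(S_deep − S_surf) = 0.
T_surf′ = T_deep − (β/α)·ΔS = 15.4 − (7.5 × 10⁻⁴/1.4 × 10⁻⁴)·(+0.72) = 11.543 °C.
Cooling required: 19.3 − (11.543) = 7.757 °C.

11.5 °C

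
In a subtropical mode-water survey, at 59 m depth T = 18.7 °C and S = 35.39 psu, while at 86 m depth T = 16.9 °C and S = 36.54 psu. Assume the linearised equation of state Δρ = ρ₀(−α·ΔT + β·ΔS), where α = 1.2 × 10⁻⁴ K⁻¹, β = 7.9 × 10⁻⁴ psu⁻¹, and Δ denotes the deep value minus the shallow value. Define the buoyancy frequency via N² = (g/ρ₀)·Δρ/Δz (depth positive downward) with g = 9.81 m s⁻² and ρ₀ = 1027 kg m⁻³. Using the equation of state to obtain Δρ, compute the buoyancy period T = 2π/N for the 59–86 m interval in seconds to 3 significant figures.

311 s

ΔT = -1.8 K, ΔS = +1.15 psu (deep − shallow).
Δρ/ρ₀ = −αΔT + βΔS = 2.16 × 10⁻⁴ + 9.085 × 10⁻⁴ = 1.1245 × 10⁻³, so Δρ ≈ 1.155 kg m⁻³.
N² = (g/ρ₀)·Δρ/Δz = g·(Δρ/ρ₀)/Δz = 9.81 × 1.1245 × 10⁻³ / 27 = 4.0857 × 10⁻⁴ s⁻².
N = √(4.0857 × 10⁻⁴) = 0.020213 rad s⁻¹ → T = 2π/N = 310.85 s ≈ 311 s.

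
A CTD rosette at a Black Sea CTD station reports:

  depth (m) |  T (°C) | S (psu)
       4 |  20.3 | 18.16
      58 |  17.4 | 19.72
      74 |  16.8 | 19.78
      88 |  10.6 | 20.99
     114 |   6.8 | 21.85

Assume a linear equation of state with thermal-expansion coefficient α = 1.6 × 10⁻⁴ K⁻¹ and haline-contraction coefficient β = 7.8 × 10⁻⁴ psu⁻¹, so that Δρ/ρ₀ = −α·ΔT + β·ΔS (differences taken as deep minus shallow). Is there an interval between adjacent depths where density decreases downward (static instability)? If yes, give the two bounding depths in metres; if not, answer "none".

Evaluate Δρ/ρ₀ = −αΔT + βΔS across each adjacent pair:
  4–58 m: −αΔT+βΔS = −(1.6 × 10⁻⁴)(-2.9)+(7.8 × 10⁻⁴)(+1.56) = 1.7 × 10⁻³ → stable
  58–74 m: −αΔT+βΔS = −(1.6 × 10⁻⁴)(-0.6)+(7.8 × 10⁻⁴)(+0.06) = 1.4 × 10⁻⁴ → stable
  74–88 m: −αΔT+βΔS = −(1.6 × 10⁻⁴)(-6.2)+(7.8 × 10⁻⁴)(+1.21) = 1.9 × 10⁻³ → stable
  88–114 m: −αΔT+βΔS = −(1.6 × 10⁻⁴)(-3.8)+(7.8 × 10⁻⁴)(+0.86) = 1.3 × 10⁻³ → stable
Every interval has Δρ > 0: the column is stably stratified throughout.

none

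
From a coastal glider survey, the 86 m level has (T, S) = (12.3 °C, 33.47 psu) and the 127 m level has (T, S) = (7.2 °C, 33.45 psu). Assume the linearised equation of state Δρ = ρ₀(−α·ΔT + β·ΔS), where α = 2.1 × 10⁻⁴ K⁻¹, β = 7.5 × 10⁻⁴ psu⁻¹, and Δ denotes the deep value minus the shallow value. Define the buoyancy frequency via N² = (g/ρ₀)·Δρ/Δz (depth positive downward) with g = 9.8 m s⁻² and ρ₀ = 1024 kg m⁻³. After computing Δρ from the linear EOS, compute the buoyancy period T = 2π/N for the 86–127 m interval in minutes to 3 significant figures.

6.59 min

ΔT = -5.1 K, ΔS = -0.02 psu (deep − shallow).
Δρ/ρ₀ = −αΔT + βΔS = 1.071 × 10⁻³ − 1.50 × 10⁻⁵ = 1.056 × 10⁻³, so Δρ ≈ 1.081 kg m⁻³.
N² = (g/ρ₀)·Δρ/Δz = g·(Δρ/ρ₀)/Δz = 9.8 × 1.056 × 10⁻³ / 41 = 2.5241 × 10⁻⁴ s⁻².
N = √(2.5241 × 10⁻⁴) = 0.015887 rad s⁻¹ → T = 2π/N = 395.49 s = 6.5915 min ≈ 6.59 min.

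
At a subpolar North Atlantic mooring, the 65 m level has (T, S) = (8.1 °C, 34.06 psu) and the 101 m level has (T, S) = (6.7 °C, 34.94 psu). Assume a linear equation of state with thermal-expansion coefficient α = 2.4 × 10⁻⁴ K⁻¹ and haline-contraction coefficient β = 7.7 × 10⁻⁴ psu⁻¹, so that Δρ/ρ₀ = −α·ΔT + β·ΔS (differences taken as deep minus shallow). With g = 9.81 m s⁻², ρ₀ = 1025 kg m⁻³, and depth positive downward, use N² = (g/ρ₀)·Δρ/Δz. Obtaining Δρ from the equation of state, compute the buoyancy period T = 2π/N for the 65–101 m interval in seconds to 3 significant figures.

378 s

ΔT = -1.4 K, ΔS = +0.88 psu (deep − shallow).
Δρ/ρ₀ = −αΔT + βΔS = 3.36 × 10⁻⁴ + 6.776 × 10⁻⁴ = 1.0136 × 10⁻³, so Δρ ≈ 1.039 kg m⁻³.
N² = (g/ρ₀)·Δρ/Δz = g·(Δρ/ρ₀)/Δz = 9.81 × 1.0136 × 10⁻³ / 36 = 2.7621 × 10⁻⁴ s⁻².
N = √(2.7621 × 10⁻⁴) = 0.016620 rad s⁻¹ → T = 2π/N = 378.05 s ≈ 378 s.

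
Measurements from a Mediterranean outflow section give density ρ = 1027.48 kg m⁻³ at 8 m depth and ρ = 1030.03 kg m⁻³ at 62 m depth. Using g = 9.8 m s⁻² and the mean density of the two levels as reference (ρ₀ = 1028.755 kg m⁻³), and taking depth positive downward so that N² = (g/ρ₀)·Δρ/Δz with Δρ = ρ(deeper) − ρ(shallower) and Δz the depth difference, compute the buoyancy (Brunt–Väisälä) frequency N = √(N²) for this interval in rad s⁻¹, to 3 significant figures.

Δρ = 1030.03 − 1027.48 = 2.55 kg m⁻³ over Δz = 62 − 8 = 54 m.
N² = (9.8/1028.755) × (2.55/54) = 4.4984 × 10⁻⁴ s⁻².
N = √(4.4984 × 10⁻⁴) = 0.021209 rad s⁻¹ ≈ 0.0212 rad s⁻¹.
A positive N² confirms static stability across the interval.

0.0212 rad s⁻¹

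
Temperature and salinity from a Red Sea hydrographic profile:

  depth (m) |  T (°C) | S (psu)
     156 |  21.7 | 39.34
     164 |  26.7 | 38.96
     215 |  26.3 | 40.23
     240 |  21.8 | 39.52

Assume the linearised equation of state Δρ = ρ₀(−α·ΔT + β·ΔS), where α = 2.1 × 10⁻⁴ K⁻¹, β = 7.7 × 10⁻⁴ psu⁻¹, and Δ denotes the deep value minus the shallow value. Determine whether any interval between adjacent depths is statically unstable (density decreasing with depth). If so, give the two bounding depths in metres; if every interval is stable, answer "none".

156–164 m

Evaluate Δρ/ρ₀ = −αΔT + βΔS across each adjacent pair:
  156–164 m: −αΔT+βΔS = −(2.1 × 10⁻⁴)(+5.0)+(7.7 × 10⁻⁴)(-0.38) = -1.3 × 10⁻³ → UNSTABLE
  164–215 m: −αΔT+βΔS = −(2.1 × 10⁻⁴)(-0.4)+(7.7 × 10⁻⁴)(+1.27) = 1.1 × 10⁻³ → stable
  215–240 m: −αΔT+βΔS = −(2.1 × 10⁻⁴)(-4.5)+(7.7 × 10⁻⁴)(-0.71) = 4.0 × 10⁻⁴ → stable
The 156–164 m interval has Δρ < 0: lighter water underlies denser water.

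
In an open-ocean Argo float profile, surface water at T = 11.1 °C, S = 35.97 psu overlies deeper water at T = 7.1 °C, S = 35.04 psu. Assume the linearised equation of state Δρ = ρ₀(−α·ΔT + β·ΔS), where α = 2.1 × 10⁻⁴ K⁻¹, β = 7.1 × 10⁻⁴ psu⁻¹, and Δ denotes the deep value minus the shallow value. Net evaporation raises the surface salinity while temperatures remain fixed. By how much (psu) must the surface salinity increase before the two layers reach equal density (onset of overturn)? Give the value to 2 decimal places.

0.25 psu

Neutral buoyancy requires −α(T_deep − T_surf) + β(S_deep − S_surf′) = 0.
S_surf′ = S_deep − (α/β)·ΔT = 35.04 − (2.1 × 10⁻⁴/7.1 × 10⁻⁴)·(-4.0) = 36.2231 psu.
Increase required: 36.2231 − 35.97 = 0.2531 psu.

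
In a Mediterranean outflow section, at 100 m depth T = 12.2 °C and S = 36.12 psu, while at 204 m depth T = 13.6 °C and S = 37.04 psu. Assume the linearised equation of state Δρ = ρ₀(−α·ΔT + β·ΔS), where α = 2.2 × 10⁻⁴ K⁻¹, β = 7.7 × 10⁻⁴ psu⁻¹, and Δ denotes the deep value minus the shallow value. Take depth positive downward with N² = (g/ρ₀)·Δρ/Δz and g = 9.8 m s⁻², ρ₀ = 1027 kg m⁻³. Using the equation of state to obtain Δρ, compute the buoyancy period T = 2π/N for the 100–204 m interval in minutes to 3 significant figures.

ΔT = +1.4 K, ΔS = +0.92 psu (deep − shallow).
Δρ/ρ₀ = −αΔT + βΔS = -3.08 × 10⁻⁴ + 7.084 × 10⁻⁴ = 4.004 × 10⁻⁴, so Δρ ≈ 0.4112 kg m⁻³.
N² = (g/ρ₀)·Δρ/Δz = g·(Δρ/ρ₀)/Δz = 9.8 × 4.004 × 10⁻⁴ / 104 = 3.7730 × 10⁻⁵ s⁻².
N = √(3.7730 × 10⁻⁵) = 6.1425 × 10⁻³ rad s⁻¹ → T = 2π/N = 1.0229 × 10³ s = 17.048 min ≈ 17.0 min.

17.0 min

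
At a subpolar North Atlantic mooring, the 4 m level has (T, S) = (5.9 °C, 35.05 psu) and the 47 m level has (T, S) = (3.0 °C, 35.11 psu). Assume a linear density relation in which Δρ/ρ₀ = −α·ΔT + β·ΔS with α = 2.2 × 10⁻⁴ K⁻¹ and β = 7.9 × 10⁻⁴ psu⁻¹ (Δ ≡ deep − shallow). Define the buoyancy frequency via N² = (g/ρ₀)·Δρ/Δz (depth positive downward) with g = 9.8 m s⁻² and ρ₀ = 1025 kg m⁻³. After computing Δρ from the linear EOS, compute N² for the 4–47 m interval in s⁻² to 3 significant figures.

ΔT = -2.9 K, ΔS = +0.06 psu (deep − shallow).
Δρ/ρ₀ = −αΔT + βΔS = 6.38 × 10⁻⁴ + 4.74 × 10⁻⁵ = 6.854 × 10⁻⁴, so Δρ ≈ 0.7025 kg m⁻³.
N² = (g/ρ₀)·Δρ/Δz = g·(Δρ/ρ₀)/Δz = 9.8 × 6.854 × 10⁻⁴ / 43 = 1.5621 × 10⁻⁴ s⁻² ≈ 1.56 × 10⁻⁴ s⁻².

1.56 × 10⁻⁴ s⁻²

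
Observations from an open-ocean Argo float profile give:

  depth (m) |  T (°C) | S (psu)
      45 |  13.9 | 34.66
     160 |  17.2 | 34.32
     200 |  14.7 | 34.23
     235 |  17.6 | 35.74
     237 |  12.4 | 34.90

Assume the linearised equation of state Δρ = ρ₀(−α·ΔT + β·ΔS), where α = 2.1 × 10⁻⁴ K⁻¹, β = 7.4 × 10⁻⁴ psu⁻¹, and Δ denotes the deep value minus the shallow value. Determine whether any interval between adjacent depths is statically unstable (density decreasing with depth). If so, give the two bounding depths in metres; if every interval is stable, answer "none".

Evaluate Δρ/ρ₀ = −αΔT + βΔS across each adjacent pair:
  45–160 m: −αΔT+βΔS = −(2.1 × 10⁻⁴)(+3.3)+(7.4 × 10⁻⁴)(-0.34) = -9.4 × 10⁻⁴ → UNSTABLE
  160–200 m: −αΔT+βΔS = −(2.1 × 10⁻⁴)(-2.5)+(7.4 × 10⁻⁴)(-0.09) = 4.6 × 10⁻⁴ → stable
  200–235 m: −αΔT+βΔS = −(2.1 × 10⁻⁴)(+2.9)+(7.4 × 10⁻⁴)(+1.51) = 5.1 × 10⁻⁴ → stable
  235–237 m: −αΔT+βΔS = −(2.1 × 10⁻⁴)(-5.2)+(7.4 × 10⁻⁴)(-0.84) = 4.7 × 10⁻⁴ → stable
The 45–160 m interval has Δρ < 0: lighter water underlies denser water.

45–160 m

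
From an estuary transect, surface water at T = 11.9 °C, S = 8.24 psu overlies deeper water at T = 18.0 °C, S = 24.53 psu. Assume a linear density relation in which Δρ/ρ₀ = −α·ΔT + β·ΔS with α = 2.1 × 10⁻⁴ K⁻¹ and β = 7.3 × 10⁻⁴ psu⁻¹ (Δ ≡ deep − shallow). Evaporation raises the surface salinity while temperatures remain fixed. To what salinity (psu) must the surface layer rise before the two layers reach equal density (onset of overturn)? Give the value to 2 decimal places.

22.78 psu

Neutral buoyancy requires −α(T_deep − T_surf) + β(S_deep − S_surf′) = 0.
S_surf′ = S_deep − (α/β)·ΔT = 24.53 − (2.1 × 10⁻⁴/7.3 × 10⁻⁴)·(+6.1) = 22.7752 psu.
Increase required: 22.7752 − 8.24 = 14.5352 psu.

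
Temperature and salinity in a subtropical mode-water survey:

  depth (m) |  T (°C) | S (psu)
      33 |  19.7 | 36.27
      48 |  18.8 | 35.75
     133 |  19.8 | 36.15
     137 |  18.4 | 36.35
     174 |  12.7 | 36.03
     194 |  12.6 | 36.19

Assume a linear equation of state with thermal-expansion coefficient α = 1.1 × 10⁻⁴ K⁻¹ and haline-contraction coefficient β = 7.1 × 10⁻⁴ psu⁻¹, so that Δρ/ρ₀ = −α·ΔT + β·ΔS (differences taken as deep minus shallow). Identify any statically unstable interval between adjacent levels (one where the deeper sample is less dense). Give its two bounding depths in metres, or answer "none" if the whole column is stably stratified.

33–48 m

Evaluate Δρ/ρ₀ = −αΔT + βΔS across each adjacent pair:
  33–48 m: −αΔT+βΔS = −(1.1 × 10⁻⁴)(-0.9)+(7.1 × 10⁻⁴)(-0.52) = -2.7 × 10⁻⁴ → UNSTABLE
  48–133 m: −αΔT+βΔS = −(1.1 × 10⁻⁴)(+1.0)+(7.1 × 10⁻⁴)(+0.40) = 1.7 × 10⁻⁴ → stable
  133–137 m: −αΔT+βΔS = −(1.1 × 10⁻⁴)(-1.4)+(7.1 × 10⁻⁴)(+0.20) = 3.0 × 10⁻⁴ → stable
  137–174 m: −αΔT+βΔS = −(1.1 × 10⁻⁴)(-5.7)+(7.1 × 10⁻⁴)(-0.32) = 4.0 × 10⁻⁴ → stable
  174–194 m: −αΔT+βΔS = −(1.1 × 10⁻⁴)(-0.1)+(7.1 × 10⁻⁴)(+0.16) = 1.2 × 10⁻⁴ → stable
The 33–48 m interval has Δρ < 0: lighter water underlies denser water.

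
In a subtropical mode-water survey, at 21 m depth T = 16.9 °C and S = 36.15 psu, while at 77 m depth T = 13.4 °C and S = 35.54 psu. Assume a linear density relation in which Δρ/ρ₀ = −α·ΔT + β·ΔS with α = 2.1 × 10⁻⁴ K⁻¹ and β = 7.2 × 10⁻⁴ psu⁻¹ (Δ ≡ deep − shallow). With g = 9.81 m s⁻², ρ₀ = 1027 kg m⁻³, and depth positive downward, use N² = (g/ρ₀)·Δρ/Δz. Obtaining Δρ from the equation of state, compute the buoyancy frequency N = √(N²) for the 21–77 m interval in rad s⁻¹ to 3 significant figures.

ΔT = -3.5 K, ΔS = -0.61 psu (deep − shallow).
Δρ/ρ₀ = −αΔT + βΔS = 7.35 × 10⁻⁴ − 4.392 × 10⁻⁴ = 2.958 × 10⁻⁴, so Δρ ≈ 0.3038 kg m⁻³.
N² = (g/ρ₀)·Δρ/Δz = g·(Δρ/ρ₀)/Δz = 9.81 × 2.958 × 10⁻⁴ / 56 = 5.1818 × 10⁻⁵ s⁻².
N = √(5.1818 × 10⁻⁵) = 7.1985 × 10⁻³ rad s⁻¹ ≈ 7.20 × 10⁻³ rad s⁻¹.

7.20 × 10⁻³ rad s⁻¹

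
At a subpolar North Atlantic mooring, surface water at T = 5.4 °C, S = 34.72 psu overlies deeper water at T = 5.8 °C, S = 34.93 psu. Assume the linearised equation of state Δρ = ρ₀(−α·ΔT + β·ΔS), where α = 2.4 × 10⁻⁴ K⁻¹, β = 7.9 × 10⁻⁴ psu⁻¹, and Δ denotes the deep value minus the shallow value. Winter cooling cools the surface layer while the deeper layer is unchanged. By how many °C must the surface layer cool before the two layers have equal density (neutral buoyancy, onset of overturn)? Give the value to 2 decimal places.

Neutral buoyancy requires Δρ = 0, i.e. −α(T_deep − T_surf′) + β(S_deep − S_surf) = 0.
T_surf′ = T_deep − (β/α)·ΔS = 5.8 − (7.9 × 10⁻⁴/2.4 × 10⁻⁴)·(+0.21) = 5.1087 °C.
Cooling required: 5.4 − (5.1087) = 0.2913 °C.

0.29 °C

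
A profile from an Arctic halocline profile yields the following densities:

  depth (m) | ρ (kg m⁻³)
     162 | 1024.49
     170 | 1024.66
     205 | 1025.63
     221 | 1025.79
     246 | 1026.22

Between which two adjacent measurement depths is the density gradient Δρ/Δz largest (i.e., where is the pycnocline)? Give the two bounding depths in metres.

Compute the density gradient over each adjacent pair:
  162–170 m: Δρ/Δz = 0.17/8 = 0.021 kg m⁻⁴
  170–205 m: Δρ/Δz = 0.97/35 = 0.028 kg m⁻⁴
  205–221 m: Δρ/Δz = 0.16/16 = 0.010 kg m⁻⁴
  221–246 m: Δρ/Δz = 0.43/25 = 0.017 kg m⁻⁴
The largest gradient is in the 170–205 m interval — the pycnocline.

170–205 m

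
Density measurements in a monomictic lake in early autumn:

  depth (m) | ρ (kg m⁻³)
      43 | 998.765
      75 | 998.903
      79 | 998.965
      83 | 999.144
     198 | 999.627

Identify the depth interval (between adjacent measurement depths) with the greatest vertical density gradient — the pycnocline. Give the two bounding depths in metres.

79–83 m

Compute the density gradient over each adjacent pair:
  43–75 m: Δρ/Δz = 0.138/32 = 4.3 × 10⁻³ kg m⁻⁴
  75–79 m: Δρ/Δz = 0.062/4 = 0.015 kg m⁻⁴
  79–83 m: Δρ/Δz = 0.179/4 = 0.045 kg m⁻⁴
  83–198 m: Δρ/Δz = 0.483/115 = 4.2 × 10⁻³ kg m⁻⁴
The largest gradient is in the 79–83 m interval — the pycnocline.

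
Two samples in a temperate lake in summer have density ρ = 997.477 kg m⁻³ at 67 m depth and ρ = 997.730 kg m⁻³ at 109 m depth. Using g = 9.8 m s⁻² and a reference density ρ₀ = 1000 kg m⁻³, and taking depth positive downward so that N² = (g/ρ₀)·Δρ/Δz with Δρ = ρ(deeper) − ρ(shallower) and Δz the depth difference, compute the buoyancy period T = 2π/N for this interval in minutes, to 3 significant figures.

Δρ = 997.730 − 997.477 = 0.253 kg m⁻³ over Δz = 109 − 67 = 42 m.
N² = (9.8/1000) × (0.253/42) = 5.9033 × 10⁻⁵ s⁻².
N = √(5.9033 × 10⁻⁵) = 7.6833 × 10⁻³ rad s⁻¹, so T = 2π/N = 817.77 s = 13.630 min ≈ 13.6 min.

13.6 min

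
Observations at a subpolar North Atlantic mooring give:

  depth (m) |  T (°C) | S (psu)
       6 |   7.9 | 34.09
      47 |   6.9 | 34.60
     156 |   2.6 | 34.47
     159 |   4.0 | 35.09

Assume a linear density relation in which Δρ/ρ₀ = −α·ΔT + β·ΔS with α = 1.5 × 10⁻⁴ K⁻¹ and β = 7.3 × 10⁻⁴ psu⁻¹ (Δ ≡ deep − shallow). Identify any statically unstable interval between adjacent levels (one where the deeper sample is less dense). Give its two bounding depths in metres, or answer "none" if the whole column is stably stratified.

Evaluate Δρ/ρ₀ = −αΔT + βΔS across each adjacent pair:
  6–47 m: −αΔT+βΔS = −(1.5 × 10⁻⁴)(-1.0)+(7.3 × 10⁻⁴)(+0.51) = 5.2 × 10⁻⁴ → stable
  47–156 m: −αΔT+βΔS = −(1.5 × 10⁻⁴)(-4.3)+(7.3 × 10⁻⁴)(-0.13) = 5.5 × 10⁻⁴ → stable
  156–159 m: −αΔT+βΔS = −(1.5 × 10⁻⁴)(+1.4)+(7.3 × 10⁻⁴)(+0.62) = 2.4 × 10⁻⁴ → stable
Every interval has Δρ > 0: the column is stably stratified throughout.

none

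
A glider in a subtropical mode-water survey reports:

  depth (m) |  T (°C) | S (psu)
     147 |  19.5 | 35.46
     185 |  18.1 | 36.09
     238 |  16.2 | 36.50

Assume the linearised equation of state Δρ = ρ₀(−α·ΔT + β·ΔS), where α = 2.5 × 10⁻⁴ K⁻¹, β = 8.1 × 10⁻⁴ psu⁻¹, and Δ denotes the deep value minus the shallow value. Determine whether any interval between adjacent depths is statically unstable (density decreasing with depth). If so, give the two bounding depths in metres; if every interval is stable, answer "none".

none

Evaluate Δρ/ρ₀ = −αΔT + βΔS across each adjacent pair:
  147–185 m: −αΔT+βΔS = −(2.5 × 10⁻⁴)(-1.4)+(8.1 × 10⁻⁴)(+0.63) = 8.6 × 10⁻⁴ → stable
  185–238 m: −αΔT+βΔS = −(2.5 × 10⁻⁴)(-1.9)+(8.1 × 10⁻⁴)(+0.41) = 8.1 × 10⁻⁴ → stable
Every interval has Δρ > 0: the column is stably stratified throughout.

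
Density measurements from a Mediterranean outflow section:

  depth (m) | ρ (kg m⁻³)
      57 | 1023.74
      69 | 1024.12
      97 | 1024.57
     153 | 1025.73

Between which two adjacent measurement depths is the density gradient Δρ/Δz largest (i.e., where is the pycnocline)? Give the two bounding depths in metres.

Compute the density gradient over each adjacent pair:
  57–69 m: Δρ/Δz = 0.38/12 = 0.032 kg m⁻⁴
  69–97 m: Δρ/Δz = 0.45/28 = 0.016 kg m⁻⁴
  97–153 m: Δρ/Δz = 1.16/56 = 0.021 kg m⁻⁴
The largest gradient is in the 57–69 m interval — the pycnocline.

57–69 m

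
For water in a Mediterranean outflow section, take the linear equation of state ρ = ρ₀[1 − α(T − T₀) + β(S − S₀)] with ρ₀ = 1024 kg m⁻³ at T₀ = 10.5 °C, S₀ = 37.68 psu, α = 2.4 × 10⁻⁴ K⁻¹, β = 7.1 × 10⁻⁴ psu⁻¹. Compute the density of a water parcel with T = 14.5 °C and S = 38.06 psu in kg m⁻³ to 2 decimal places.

1023.29 kg m⁻³

T − T₀ = +4.0 K, S − S₀ = +0.38 psu.
Bracket = 1 − α·(+4.0) + β·(+0.38) = 1 + (-6.902 × 10⁻⁴) = 0.9993098.
ρ = 1024 × 0.9993098 = 1023.29 kg m⁻³.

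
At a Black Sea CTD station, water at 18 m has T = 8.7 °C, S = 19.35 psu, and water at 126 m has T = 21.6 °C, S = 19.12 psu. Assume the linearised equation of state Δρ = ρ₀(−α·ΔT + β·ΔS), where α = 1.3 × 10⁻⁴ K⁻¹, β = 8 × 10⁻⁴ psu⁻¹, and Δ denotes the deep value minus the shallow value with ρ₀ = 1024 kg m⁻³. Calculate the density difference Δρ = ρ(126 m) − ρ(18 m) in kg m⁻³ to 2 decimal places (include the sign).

ΔT = +12.9 K, ΔS = -0.23 psu (deep − shallow).
Δρ/ρ₀ = −(1.3 × 10⁻⁴)(+12.9) + (8 × 10⁻⁴)(-0.23) = -1.861 × 10⁻³.
Δρ = 1024 × (-1.861 × 10⁻³) = -1.91 kg m⁻³.
Negative Δρ: lighter below, statically unstable.

-1.91 kg m⁻³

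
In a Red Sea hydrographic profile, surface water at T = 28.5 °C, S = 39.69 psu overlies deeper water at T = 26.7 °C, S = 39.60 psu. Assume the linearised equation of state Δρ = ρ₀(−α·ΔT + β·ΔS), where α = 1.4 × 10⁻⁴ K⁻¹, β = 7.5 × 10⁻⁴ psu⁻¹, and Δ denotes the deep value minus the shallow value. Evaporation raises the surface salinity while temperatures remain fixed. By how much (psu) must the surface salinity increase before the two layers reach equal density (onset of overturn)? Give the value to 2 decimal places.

Neutral buoyancy requires −α(T_deep − T_surf) + β(S_deep − S_surf′) = 0.
S_surf′ = S_deep − (α/β)·ΔT = 39.60 − (1.4 × 10⁻⁴/7.5 × 10⁻⁴)·(-1.8) = 39.9360 psu.
Increase required: 39.9360 − 39.69 = 0.2460 psu.

0.25 psu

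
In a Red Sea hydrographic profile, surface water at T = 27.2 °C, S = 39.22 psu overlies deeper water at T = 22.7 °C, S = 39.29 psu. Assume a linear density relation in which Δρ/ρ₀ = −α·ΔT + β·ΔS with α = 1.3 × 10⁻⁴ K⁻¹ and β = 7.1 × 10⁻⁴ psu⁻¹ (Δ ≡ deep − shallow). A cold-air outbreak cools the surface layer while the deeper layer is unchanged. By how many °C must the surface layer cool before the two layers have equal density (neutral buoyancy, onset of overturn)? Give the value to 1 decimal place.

4.9 °C

Neutral buoyancy requires Δρ = 0, i.e. −α(T_deep − T_surf′) + β(S_deep − S_surf) = 0.
T_surf′ = T_deep − (β/α)·ΔS = 22.7 − (7.1 × 10⁻⁴/1.3 × 10⁻⁴)·(+0.07) = 22.318 °C.
Cooling required: 27.2 − (22.318) = 4.882 °C.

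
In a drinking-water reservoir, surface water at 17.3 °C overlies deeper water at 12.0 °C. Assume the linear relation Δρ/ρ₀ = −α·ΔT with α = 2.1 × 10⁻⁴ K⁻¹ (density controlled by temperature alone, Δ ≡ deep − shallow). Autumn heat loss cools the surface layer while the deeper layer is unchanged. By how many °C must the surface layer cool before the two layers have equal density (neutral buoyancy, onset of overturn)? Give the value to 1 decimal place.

5.3 °C

With temperature the only control, equal density requires T_surf′ = T_deep.
T_surf′ = 12.0 °C.
Cooling required: 17.3 − 12.0 = 5.3 °C.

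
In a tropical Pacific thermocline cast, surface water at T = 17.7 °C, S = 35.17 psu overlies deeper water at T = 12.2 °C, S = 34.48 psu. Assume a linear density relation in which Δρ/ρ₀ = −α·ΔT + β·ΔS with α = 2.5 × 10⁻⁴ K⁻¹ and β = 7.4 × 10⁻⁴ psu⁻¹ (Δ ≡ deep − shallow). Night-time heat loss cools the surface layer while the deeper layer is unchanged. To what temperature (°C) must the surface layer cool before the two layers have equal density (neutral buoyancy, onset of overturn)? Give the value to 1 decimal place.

14.2 °C

Neutral buoyancy requires Δρ = 0, i.e. −α(T_deep − T_surf′) + β(S_deep − S_surf) = 0.
T_surf′ = T_deep − (β/α)·ΔS = 12.2 − (7.4 × 10⁻⁴/2.5 × 10⁻⁴)·(-0.69) = 14.242 °C.
Cooling required: 17.7 − (14.242) = 3.458 °C.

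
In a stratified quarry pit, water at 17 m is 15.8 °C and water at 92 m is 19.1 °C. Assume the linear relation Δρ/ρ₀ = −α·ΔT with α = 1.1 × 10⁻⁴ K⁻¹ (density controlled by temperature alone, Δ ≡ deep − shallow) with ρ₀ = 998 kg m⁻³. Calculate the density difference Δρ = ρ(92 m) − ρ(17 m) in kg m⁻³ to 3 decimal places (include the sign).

-0.362 kg m⁻³

ΔT = +3.3 K, Δρ/ρ₀ = −αΔT = -3.63 × 10⁻⁴.
Δρ = 998 × (-3.63 × 10⁻⁴) = -0.362 kg m⁻³.
Negative Δρ: lighter below, statically unstable.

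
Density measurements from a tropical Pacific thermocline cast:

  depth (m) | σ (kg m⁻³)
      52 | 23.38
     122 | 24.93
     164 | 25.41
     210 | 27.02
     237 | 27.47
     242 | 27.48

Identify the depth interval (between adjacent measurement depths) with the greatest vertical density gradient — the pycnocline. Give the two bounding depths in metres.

Compute the density gradient over each adjacent pair:
  52–122 m: Δρ/Δz = 1.55/70 = 0.022 kg m⁻⁴
  122–164 m: Δρ/Δz = 0.48/42 = 0.011 kg m⁻⁴
  164–210 m: Δρ/Δz = 1.61/46 = 0.035 kg m⁻⁴
  210–237 m: Δρ/Δz = 0.45/27 = 0.017 kg m⁻⁴
  237–242 m: Δρ/Δz = 0.01/5 = 2.0 × 10⁻³ kg m⁻⁴
The largest gradient is in the 164–210 m interval — the pycnocline.

164–210 m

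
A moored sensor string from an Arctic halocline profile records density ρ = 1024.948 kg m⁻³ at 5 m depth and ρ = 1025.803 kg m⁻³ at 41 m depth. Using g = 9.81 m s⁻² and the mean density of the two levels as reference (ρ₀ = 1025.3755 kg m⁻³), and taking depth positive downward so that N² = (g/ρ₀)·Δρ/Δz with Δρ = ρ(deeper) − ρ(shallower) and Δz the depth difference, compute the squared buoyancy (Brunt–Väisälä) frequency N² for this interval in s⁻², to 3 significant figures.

2.27 × 10⁻⁴ s⁻²

Δρ = 1025.803 − 1024.948 = 0.855 kg m⁻³ over Δz = 41 − 5 = 36 m.
N² = (9.81/1025.3755) × (0.855/36) = 2.2722 × 10⁻⁴ s⁻² ≈ 2.27 × 10⁻⁴ s⁻².
N² > 0, so the interval is statically stable.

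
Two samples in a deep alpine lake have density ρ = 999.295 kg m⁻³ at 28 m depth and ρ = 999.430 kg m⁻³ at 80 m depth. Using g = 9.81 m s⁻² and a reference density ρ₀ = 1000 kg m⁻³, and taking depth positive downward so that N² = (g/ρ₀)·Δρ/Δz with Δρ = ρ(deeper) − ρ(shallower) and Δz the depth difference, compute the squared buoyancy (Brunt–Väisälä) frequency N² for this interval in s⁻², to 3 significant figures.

Δρ = 999.430 − 999.295 = 0.135 kg m⁻³ over Δz = 80 − 28 = 52 m.
N² = (9.81/1000) × (0.135/52) = 2.5468 × 10⁻⁵ s⁻² ≈ 2.55 × 10⁻⁵ s⁻².

2.55 × 10⁻⁵ s⁻²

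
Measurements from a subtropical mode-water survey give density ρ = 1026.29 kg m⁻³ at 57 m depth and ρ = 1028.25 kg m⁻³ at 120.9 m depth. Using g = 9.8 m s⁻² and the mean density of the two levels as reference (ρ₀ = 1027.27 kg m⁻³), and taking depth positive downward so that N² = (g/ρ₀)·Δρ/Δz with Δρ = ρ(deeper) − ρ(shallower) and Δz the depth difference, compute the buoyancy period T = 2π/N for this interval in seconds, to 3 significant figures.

367 s

Δρ = 1028.25 − 1026.29 = 1.96 kg m⁻³ over Δz = 120.9 − 57 = 63.9 m.
N² = (9.8/1027.27) × (1.96/63.9) = 2.9262 × 10⁻⁴ s⁻².
N = √(2.9262 × 10⁻⁴) = 0.017106 rad s⁻¹, so T = 2π/N = 367.31 s ≈ 367 s.
Since Δρ > 0 the layer is stably stratified.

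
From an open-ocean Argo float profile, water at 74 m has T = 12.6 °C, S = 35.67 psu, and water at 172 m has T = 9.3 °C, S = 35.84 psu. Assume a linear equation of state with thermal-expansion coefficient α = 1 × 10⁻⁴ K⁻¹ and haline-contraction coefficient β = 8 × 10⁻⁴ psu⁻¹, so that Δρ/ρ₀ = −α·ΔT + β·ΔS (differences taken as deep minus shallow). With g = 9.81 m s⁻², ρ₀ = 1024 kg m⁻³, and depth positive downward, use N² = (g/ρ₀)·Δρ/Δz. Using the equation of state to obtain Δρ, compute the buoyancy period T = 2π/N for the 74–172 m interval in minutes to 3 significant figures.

15.3 min

ΔT = -3.3 K, ΔS = +0.17 psu (deep − shallow).
Δρ/ρ₀ = −αΔT + βΔS = 3.30 × 10⁻⁴ + 1.36 × 10⁻⁴ = 4.66 × 10⁻⁴, so Δρ ≈ 0.4772 kg m⁻³.
N² = (g/ρ₀)·Δρ/Δz = g·(Δρ/ρ₀)/Δz = 9.81 × 4.66 × 10⁻⁴ / 98 = 4.6648 × 10⁻⁵ s⁻².
N = √(4.6648 × 10⁻⁵) = 6.8299 × 10⁻³ rad s⁻¹ → T = 2π/N = 919.95 s = 15.333 min ≈ 15.3 min.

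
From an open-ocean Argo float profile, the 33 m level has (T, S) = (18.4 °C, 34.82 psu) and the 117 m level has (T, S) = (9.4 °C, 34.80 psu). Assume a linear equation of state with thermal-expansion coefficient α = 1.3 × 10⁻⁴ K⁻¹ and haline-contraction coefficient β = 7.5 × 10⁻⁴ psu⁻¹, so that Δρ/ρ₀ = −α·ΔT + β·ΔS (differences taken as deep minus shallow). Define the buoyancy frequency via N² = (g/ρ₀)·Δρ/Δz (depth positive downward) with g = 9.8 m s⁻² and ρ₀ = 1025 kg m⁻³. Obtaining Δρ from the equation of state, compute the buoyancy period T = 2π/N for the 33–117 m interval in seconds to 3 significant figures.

541 s

ΔT = -9.0 K, ΔS = -0.02 psu (deep − shallow).
Δρ/ρ₀ = −αΔT + βΔS = 1.17 × 10⁻³ − 1.50 × 10⁻⁵ = 1.155 × 10⁻³, so Δρ ≈ 1.184 kg m⁻³.
N² = (g/ρ₀)·Δρ/Δz = g·(Δρ/ρ₀)/Δz = 9.8 × 1.155 × 10⁻³ / 84 = 1.3475 × 10⁻⁴ s⁻².
N = √(1.3475 × 10⁻⁴) = 0.011608 rad s⁻¹ → T = 2π/N = 541.28 s ≈ 541 s.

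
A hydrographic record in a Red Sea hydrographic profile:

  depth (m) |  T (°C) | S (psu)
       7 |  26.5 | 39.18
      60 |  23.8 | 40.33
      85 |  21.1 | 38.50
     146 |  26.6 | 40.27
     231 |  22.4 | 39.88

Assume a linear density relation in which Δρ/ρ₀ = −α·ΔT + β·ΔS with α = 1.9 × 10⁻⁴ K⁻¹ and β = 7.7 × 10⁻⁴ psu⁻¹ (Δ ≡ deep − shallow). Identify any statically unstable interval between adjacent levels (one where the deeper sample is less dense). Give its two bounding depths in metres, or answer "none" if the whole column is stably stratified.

60–85 m

Evaluate Δρ/ρ₀ = −αΔT + βΔS across each adjacent pair:
  7–60 m: −αΔT+βΔS = −(1.9 × 10⁻⁴)(-2.7)+(7.7 × 10⁻⁴)(+1.15) = 1.4 × 10⁻³ → stable
  60–85 m: −αΔT+βΔS = −(1.9 × 10⁻⁴)(-2.7)+(7.7 × 10⁻⁴)(-1.83) = -9.0 × 10⁻⁴ → UNSTABLE
  85–146 m: −αΔT+βΔS = −(1.9 × 10⁻⁴)(+5.5)+(7.7 × 10⁻⁴)(+1.77) = 3.2 × 10⁻⁴ → stable
  146–231 m: −αΔT+βΔS = −(1.9 × 10⁻⁴)(-4.2)+(7.7 × 10⁻⁴)(-0.39) = 5.0 × 10⁻⁴ → stable
The 60–85 m interval has Δρ < 0: lighter water underlies denser water.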